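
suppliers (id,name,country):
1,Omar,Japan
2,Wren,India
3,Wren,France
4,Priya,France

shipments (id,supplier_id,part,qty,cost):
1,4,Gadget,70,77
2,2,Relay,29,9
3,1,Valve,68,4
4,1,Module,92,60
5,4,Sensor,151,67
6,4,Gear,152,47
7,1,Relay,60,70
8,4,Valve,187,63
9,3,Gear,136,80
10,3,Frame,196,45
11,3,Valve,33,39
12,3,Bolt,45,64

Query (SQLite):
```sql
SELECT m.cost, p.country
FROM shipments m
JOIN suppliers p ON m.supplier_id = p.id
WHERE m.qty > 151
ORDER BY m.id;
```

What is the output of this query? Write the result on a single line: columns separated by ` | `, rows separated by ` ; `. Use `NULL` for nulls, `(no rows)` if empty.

47 | France ; 63 | France ; 45 | France

Each shipments row matches the suppliers row where supplier_id = suppliers.id.
Then keep rows with m.qty > 151.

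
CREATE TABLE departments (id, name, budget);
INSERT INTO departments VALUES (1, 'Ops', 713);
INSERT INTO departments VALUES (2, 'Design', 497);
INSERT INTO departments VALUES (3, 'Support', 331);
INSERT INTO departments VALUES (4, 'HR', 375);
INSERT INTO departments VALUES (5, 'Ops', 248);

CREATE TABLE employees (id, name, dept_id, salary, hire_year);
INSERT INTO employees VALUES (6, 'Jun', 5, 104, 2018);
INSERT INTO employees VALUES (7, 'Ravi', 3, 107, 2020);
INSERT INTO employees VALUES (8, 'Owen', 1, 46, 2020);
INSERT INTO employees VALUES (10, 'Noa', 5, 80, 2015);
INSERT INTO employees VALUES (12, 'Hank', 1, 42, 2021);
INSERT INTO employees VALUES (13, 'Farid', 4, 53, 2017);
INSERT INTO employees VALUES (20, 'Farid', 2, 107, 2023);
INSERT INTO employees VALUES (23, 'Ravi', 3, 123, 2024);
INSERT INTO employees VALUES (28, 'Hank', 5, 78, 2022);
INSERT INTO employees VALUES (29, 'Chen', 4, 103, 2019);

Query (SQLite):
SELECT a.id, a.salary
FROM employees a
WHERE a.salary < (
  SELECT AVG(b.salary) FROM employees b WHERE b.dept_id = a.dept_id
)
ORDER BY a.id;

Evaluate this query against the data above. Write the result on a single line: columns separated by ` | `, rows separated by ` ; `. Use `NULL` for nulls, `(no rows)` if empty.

7 | 107 ; 10 | 80 ; 12 | 42 ; 13 | 53 ; 28 | 78

For each employees row a, compute AVG(salary) over rows sharing a.dept_id.
Keep row a if a.salary < that per-group AVG.
  dept_id=1: AVG(salary) = 44.0
  dept_id=2: AVG(salary) = 107.0
  dept_id=3: AVG(salary) = 115.0
  dept_id=4: AVG(salary) = 78.0
  dept_id=5: AVG(salary) = 87.333333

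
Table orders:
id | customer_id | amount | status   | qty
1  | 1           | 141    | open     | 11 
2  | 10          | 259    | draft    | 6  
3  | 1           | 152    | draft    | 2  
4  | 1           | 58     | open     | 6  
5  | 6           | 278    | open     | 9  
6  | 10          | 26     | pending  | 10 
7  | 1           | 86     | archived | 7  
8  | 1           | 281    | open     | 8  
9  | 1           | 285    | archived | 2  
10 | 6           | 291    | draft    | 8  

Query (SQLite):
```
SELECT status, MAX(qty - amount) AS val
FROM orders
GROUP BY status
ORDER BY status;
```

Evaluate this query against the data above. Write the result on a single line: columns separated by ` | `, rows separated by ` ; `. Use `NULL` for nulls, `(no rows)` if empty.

archived | -79 ; draft | -150 ; open | -52 ; pending | -16

For each row compute qty - amount.
Group by status; take MAX of the expression per group.
  archived: ids {7, 9} → MAX(qty - amount)=-79
  draft: ids {2, 3, 10} → MAX(qty - amount)=-150
  open: ids {1, 4, 5, 8} → MAX(qty - amount)=-52
  pending: ids {6} → MAX(qty - amount)=-16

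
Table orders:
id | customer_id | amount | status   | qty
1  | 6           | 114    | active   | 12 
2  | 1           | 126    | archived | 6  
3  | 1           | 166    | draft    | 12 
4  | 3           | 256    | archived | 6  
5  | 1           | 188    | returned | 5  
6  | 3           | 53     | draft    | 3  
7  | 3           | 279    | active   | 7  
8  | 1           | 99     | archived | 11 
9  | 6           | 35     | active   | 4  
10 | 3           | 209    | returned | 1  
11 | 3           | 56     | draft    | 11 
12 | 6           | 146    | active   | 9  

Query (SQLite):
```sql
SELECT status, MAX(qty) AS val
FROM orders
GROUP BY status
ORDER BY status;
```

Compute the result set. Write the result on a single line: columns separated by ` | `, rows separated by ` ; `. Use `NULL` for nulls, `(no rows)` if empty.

active | 12 ; archived | 11 ; draft | 12 ; returned | 5

Partition orders by status; compute MAX(qty) within each group.
  active: ids {1, 7, 9, 12} → MAX(qty)=12
  archived: ids {2, 4, 8} → MAX(qty)=11
  draft: ids {3, 6, 11} → MAX(qty)=12
  returned: ids {5, 10} → MAX(qty)=5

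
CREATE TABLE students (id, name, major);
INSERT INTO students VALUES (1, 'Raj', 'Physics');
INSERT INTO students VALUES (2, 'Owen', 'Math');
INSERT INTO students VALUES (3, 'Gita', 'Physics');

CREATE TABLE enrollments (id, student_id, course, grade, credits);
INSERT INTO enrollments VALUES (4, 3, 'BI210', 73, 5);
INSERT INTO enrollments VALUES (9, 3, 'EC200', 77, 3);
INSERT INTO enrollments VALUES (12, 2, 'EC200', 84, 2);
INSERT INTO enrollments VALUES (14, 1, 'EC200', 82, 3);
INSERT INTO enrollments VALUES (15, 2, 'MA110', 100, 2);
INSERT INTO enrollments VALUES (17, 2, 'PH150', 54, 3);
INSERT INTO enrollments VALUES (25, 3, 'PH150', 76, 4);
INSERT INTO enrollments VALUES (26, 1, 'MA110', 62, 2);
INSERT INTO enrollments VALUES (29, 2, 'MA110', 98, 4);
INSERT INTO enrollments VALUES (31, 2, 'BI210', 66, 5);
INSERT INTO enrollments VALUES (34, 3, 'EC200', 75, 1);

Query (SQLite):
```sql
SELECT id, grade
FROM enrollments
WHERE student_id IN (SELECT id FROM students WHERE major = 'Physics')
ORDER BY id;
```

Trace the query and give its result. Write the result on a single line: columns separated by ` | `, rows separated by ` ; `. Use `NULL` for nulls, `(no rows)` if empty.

Inner query: students.id where major = 'Physics'.
Outer: keep enrollments rows whose student_id is in that set.
Inner query → {1, 3}

4 | 73 ; 9 | 77 ; 14 | 82 ; 25 | 76 ; 26 | 62 ; 34 | 75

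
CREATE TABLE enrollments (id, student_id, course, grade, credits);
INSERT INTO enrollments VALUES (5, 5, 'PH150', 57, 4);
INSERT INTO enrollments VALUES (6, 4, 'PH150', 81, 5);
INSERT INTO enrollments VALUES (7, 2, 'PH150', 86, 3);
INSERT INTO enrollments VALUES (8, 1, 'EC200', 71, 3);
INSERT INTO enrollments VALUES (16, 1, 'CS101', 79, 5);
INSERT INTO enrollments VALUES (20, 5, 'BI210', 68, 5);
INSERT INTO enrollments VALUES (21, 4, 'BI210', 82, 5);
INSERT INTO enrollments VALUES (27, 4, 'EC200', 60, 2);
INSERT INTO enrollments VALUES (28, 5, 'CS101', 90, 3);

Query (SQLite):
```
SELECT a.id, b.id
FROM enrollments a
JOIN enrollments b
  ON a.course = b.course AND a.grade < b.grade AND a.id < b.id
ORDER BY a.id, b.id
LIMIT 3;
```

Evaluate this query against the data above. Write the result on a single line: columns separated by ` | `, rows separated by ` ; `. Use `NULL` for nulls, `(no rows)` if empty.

5 | 6 ; 5 | 7 ; 6 | 7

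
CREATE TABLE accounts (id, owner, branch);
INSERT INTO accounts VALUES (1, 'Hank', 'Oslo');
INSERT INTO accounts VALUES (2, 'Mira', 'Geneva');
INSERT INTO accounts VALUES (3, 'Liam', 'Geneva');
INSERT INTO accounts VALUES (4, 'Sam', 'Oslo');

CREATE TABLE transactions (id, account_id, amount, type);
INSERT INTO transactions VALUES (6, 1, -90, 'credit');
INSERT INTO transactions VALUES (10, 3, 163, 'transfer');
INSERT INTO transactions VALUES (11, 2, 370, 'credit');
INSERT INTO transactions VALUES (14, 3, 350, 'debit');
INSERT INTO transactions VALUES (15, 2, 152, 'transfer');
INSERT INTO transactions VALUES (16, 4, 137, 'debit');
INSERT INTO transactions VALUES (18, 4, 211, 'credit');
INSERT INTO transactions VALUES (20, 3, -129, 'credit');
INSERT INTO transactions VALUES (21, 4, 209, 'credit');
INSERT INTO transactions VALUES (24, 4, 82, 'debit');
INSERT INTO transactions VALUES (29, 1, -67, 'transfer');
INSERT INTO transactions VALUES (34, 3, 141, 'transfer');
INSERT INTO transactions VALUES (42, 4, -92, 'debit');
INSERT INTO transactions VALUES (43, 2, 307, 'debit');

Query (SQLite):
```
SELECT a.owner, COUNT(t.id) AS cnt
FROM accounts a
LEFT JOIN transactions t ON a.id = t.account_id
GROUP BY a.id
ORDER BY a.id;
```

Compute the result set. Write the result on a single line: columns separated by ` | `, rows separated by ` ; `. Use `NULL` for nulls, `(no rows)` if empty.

LEFT JOIN keeps every accounts row; unmatched ones get NULL for transactions columns.
Group by accounts.id and compute COUNT(t.id). COUNT(col) of an all-NULL group is 0.
  1: ids {6, 29} → COUNT(t.id)=2
  2: ids {11, 15, 43} → COUNT(t.id)=3
  3: ids {10, 14, 20, 34} → COUNT(t.id)=4
  4: ids {16, 18, 21, 24, 42} → COUNT(t.id)=5

Hank | 2 ; Mira | 3 ; Liam | 4 ; Sam | 5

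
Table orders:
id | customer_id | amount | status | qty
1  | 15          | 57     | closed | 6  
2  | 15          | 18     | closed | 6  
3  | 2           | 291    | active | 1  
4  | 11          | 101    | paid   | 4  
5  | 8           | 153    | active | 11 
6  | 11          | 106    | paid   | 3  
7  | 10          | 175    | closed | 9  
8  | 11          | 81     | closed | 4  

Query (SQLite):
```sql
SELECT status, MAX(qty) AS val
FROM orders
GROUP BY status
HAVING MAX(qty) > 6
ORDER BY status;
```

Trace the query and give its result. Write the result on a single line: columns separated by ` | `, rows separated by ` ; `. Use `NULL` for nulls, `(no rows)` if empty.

active | 11 ; closed | 9

Partition orders by status; compute MAX(qty) within each group.
HAVING: keep groups where MAX(qty) > 6.
  active: ids {3, 5} → MAX(qty)=11
  closed: ids {1, 2, 7, 8} → MAX(qty)=9
  paid: ids {4, 6} → MAX(qty)=4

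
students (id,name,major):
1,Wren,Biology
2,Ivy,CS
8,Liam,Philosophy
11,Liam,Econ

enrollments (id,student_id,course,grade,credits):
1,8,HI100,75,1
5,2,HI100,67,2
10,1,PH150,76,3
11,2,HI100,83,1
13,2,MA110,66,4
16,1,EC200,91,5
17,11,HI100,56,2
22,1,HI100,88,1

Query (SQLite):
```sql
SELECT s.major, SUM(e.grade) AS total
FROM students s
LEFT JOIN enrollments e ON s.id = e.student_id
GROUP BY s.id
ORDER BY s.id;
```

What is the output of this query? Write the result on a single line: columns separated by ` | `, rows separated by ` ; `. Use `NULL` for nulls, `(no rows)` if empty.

Biology | 255 ; CS | 216 ; Philosophy | 75 ; Econ | 56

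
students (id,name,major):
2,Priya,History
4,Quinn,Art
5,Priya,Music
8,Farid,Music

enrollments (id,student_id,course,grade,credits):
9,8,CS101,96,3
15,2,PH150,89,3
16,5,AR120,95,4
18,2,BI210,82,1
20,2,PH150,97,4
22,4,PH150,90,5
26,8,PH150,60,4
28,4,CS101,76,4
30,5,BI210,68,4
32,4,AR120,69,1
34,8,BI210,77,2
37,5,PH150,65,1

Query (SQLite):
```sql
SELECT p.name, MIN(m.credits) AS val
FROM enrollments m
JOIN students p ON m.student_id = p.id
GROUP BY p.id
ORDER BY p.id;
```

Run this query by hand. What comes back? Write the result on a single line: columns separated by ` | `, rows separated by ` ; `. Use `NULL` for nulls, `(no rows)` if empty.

Priya | 1 ; Quinn | 1 ; Priya | 1 ; Farid | 2

Join each enrollments row to its students via student_id.
Group joined rows by students.id; compute MIN(m.credits) per group.
  2: ids {15, 18, 20} → MIN(m.credits)=1
  4: ids {22, 28, 32} → MIN(m.credits)=1
  5: ids {16, 30, 37} → MIN(m.credits)=1
  8: ids {9, 26, 34} → MIN(m.credits)=2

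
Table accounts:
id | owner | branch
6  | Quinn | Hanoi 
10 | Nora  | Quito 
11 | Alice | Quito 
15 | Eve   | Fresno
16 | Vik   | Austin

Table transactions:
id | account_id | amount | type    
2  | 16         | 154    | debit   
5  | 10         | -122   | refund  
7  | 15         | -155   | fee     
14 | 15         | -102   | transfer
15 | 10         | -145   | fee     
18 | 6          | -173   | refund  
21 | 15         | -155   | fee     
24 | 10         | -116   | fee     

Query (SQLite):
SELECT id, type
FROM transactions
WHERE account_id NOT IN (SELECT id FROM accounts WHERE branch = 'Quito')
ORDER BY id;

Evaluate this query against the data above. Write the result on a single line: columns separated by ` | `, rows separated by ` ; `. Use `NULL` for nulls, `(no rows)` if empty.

2 | debit ; 7 | fee ; 14 | transfer ; 18 | refund ; 21 | fee

Inner query: accounts.id where branch = 'Quito'.
Outer: keep transactions rows whose account_id is not in that set.
Inner query → {10, 11}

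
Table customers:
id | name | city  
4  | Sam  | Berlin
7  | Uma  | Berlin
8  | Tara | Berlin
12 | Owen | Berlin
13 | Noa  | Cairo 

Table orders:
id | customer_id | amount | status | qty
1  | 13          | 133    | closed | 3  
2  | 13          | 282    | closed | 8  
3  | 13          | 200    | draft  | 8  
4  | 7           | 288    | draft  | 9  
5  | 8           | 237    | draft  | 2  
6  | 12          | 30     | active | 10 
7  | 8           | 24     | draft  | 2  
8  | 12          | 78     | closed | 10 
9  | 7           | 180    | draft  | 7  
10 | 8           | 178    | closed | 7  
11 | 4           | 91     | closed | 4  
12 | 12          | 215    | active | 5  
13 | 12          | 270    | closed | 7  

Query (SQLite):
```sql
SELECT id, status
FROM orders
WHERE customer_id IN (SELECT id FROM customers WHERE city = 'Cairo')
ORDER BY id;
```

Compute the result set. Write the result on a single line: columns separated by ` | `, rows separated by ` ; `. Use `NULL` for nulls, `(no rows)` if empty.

Inner query: customers.id where city = 'Cairo'.
Outer: keep orders rows whose customer_id is in that set.
Inner query → {13}

1 | closed ; 2 | closed ; 3 | draft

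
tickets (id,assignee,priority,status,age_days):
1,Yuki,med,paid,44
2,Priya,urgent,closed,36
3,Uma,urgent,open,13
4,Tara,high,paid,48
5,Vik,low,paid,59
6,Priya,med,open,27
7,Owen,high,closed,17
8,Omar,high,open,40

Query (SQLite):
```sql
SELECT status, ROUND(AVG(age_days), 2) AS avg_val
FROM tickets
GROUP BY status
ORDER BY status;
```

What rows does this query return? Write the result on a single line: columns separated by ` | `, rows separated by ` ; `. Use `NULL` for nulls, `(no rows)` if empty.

Partition tickets by status; compute ROUND(AVG(age_days), 2) within each group.
  closed: ids {2, 7} → ROUND(AVG(age_days), 2)=26.5
  open: ids {3, 6, 8} → ROUND(AVG(age_days), 2)=26.67
  paid: ids {1, 4, 5} → ROUND(AVG(age_days), 2)=50.33

closed | 26.5 ; open | 26.67 ; paid | 50.33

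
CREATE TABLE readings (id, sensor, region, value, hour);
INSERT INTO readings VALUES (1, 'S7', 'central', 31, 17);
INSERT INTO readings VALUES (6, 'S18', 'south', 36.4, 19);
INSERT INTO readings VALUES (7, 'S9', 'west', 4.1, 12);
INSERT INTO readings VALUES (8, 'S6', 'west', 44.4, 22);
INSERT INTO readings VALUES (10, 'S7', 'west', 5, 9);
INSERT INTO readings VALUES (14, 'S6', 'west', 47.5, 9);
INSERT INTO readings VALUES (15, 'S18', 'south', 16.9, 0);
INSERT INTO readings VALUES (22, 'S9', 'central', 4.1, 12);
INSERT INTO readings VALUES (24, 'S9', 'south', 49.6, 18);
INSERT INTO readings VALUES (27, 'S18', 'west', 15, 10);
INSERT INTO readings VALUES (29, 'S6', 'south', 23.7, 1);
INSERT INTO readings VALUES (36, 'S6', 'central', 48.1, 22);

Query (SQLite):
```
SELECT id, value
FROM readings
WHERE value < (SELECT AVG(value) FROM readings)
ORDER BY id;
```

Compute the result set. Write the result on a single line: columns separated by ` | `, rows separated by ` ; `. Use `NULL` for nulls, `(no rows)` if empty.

Scalar subquery: AVG(value) over all readings rows = 27.15 (≈; comparison uses full precision).
Keep rows where value < that value.

7 | 4.1 ; 10 | 5 ; 15 | 16.9 ; 22 | 4.1 ; 27 | 15 ; 29 | 23.7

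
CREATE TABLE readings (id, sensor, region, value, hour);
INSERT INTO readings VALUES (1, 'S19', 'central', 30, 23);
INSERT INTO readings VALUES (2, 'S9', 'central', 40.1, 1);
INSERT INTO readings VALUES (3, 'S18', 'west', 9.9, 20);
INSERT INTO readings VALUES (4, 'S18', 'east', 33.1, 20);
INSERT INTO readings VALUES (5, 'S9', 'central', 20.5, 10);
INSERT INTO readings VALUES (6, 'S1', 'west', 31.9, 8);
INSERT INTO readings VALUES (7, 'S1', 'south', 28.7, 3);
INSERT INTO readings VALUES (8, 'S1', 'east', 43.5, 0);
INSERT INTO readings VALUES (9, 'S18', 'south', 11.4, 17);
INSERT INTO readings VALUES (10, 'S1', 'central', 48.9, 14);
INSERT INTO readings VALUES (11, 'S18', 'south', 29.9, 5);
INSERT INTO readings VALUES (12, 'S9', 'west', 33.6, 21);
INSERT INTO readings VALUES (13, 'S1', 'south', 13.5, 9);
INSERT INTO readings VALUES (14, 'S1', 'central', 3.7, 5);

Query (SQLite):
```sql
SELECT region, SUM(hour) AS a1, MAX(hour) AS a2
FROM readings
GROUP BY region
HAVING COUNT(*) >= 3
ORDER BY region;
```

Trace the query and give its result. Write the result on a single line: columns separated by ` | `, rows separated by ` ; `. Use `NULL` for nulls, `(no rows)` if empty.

central | 53 | 23 ; south | 34 | 17 ; west | 49 | 21

Group readings by region.
Per group compute: SUM(hour), MAX(hour).
HAVING: drop groups with fewer than 3 rows.
  central: ids {1, 2, 5, 10, 14} → SUM(hour)=53, MAX(hour)=23
  east: ids {4, 8} → SUM(hour)=20, MAX(hour)=20
  south: ids {7, 9, 11, 13} → SUM(hour)=34, MAX(hour)=17
  west: ids {3, 6, 12} → SUM(hour)=49, MAX(hour)=21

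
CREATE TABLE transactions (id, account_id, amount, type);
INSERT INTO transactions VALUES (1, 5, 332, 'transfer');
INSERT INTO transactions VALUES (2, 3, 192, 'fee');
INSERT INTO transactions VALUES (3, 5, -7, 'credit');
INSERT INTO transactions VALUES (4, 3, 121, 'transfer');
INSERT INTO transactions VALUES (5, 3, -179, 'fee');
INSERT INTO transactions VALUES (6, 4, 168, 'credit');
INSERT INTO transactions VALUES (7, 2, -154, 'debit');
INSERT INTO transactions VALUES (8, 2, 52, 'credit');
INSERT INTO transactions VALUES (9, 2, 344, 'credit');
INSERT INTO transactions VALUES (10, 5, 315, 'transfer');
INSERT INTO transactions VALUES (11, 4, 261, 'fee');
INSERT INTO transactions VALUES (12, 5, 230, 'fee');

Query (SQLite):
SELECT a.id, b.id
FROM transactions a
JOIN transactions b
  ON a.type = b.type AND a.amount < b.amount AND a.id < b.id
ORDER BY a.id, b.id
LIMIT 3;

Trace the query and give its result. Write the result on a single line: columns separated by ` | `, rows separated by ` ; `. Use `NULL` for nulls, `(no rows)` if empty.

2 | 11 ; 2 | 12 ; 3 | 6

Pairs (a,b) with same type, a.amount < b.amount, a.id < b.id.
type groups: credit:{3,6,8,9} debit:{7} fee:{2,5,11,12} transfer:{1,4,10}
Ordered by (a.id, b.id); first 3.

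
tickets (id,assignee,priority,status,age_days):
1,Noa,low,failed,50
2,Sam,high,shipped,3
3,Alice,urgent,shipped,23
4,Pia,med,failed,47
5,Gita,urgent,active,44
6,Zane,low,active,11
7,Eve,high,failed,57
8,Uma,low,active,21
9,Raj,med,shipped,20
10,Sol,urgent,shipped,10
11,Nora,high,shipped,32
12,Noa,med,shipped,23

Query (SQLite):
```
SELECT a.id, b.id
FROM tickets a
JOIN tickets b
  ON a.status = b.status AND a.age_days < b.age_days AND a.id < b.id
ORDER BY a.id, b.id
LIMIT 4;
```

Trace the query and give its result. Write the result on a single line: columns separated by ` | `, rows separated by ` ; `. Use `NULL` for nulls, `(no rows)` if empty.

Pairs (a,b) with same status, a.age_days < b.age_days, a.id < b.id.
status groups: active:{5,6,8} failed:{1,4,7} shipped:{2,3,9,10,11,12}
Ordered by (a.id, b.id); first 4.

1 | 7 ; 2 | 3 ; 2 | 9 ; 2 | 10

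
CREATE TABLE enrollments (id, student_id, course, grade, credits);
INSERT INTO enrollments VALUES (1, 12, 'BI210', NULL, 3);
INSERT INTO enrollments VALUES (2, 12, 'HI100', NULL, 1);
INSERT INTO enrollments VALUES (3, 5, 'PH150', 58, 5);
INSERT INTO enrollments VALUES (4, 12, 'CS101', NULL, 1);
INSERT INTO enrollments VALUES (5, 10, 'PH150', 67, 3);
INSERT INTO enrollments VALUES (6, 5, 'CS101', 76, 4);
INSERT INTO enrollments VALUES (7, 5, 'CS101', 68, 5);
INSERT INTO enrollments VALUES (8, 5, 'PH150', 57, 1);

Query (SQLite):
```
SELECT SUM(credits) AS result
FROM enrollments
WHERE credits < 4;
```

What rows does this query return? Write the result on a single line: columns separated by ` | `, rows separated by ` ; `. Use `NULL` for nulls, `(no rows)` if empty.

Rows where credits < 4 → credits values: [3, 1, 1, 3, 1].
SUM of non-NULL values = 9.

9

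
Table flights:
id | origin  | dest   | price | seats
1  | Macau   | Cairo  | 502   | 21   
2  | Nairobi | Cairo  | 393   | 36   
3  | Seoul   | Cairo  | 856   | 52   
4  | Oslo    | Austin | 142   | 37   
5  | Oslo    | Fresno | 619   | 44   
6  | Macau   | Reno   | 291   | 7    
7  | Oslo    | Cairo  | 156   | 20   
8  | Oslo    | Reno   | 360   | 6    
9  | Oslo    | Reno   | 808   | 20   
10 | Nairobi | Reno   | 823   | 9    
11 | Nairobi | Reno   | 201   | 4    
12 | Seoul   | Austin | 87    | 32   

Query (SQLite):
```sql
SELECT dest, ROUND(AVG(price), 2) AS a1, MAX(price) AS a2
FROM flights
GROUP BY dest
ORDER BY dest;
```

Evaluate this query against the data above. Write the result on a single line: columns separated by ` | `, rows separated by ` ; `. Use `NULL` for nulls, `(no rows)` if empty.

Austin | 114.5 | 142 ; Cairo | 476.75 | 856 ; Fresno | 619 | 619 ; Reno | 496.6 | 823

Group flights by dest.
Per group compute: ROUND(AVG(price), 2), MAX(price).
  Austin: ids {4, 12} → ROUND(AVG(price), 2)=114.5, MAX(price)=142
  Cairo: ids {1, 2, 3, 7} → ROUND(AVG(price), 2)=476.75, MAX(price)=856
  Fresno: ids {5} → ROUND(AVG(price), 2)=619, MAX(price)=619
  Reno: ids {6, 8, 9, 10, 11} → ROUND(AVG(price), 2)=496.6, MAX(price)=823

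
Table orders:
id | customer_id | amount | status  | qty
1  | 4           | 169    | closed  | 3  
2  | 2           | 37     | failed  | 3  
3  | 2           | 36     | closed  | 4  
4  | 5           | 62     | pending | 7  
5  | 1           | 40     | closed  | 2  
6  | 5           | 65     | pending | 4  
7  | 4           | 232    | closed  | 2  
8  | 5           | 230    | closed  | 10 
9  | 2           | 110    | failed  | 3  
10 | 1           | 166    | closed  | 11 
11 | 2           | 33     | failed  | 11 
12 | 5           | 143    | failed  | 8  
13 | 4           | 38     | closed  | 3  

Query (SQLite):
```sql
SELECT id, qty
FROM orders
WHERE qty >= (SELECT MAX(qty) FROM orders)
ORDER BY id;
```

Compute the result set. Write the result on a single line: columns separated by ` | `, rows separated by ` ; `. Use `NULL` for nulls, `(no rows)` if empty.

10 | 11 ; 11 | 11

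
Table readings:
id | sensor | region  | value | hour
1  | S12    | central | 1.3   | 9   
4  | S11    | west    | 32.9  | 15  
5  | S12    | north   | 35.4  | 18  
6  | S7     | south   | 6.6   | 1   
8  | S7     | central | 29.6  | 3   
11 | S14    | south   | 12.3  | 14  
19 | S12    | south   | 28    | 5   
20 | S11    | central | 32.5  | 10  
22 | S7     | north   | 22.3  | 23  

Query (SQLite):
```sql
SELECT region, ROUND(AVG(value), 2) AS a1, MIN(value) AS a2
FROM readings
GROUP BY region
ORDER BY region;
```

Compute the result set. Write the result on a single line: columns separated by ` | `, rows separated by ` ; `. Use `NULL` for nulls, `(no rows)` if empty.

Group readings by region.
Per group compute: ROUND(AVG(value), 2), MIN(value).
  central: ids {1, 8, 20} → ROUND(AVG(value), 2)=21.13, MIN(value)=1.3
  north: ids {5, 22} → ROUND(AVG(value), 2)=28.85, MIN(value)=22.3
  south: ids {6, 11, 19} → ROUND(AVG(value), 2)=15.63, MIN(value)=6.6
  west: ids {4} → ROUND(AVG(value), 2)=32.9, MIN(value)=32.9

central | 21.13 | 1.3 ; north | 28.85 | 22.3 ; south | 15.63 | 6.6 ; west | 32.9 | 32.9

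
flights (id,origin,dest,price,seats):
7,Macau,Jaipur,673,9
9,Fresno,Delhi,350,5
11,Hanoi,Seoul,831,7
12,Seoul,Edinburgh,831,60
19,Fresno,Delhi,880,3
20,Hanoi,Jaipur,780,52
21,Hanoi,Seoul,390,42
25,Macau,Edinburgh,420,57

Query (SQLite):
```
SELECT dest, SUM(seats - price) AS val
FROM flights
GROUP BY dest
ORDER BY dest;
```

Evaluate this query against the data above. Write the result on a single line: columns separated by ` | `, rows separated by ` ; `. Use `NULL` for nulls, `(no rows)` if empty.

Delhi | -1222 ; Edinburgh | -1134 ; Jaipur | -1392 ; Seoul | -1172

For each row compute seats - price.
Group by dest; take SUM of the expression per group.
  Delhi: ids {9, 19} → SUM(seats - price)=-1222
  Edinburgh: ids {12, 25} → SUM(seats - price)=-1134
  Jaipur: ids {7, 20} → SUM(seats - price)=-1392
  Seoul: ids {11, 21} → SUM(seats - price)=-1172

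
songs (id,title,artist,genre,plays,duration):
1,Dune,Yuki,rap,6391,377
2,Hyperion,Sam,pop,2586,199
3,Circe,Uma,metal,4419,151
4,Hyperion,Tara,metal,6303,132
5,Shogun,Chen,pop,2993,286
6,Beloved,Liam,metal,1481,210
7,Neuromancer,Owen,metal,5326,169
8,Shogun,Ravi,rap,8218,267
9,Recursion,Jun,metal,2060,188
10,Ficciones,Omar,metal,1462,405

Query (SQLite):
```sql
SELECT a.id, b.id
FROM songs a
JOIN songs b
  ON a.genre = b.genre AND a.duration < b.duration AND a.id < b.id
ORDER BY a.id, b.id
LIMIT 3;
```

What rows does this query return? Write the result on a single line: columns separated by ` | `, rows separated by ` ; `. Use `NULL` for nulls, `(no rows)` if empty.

2 | 5 ; 3 | 6 ; 3 | 7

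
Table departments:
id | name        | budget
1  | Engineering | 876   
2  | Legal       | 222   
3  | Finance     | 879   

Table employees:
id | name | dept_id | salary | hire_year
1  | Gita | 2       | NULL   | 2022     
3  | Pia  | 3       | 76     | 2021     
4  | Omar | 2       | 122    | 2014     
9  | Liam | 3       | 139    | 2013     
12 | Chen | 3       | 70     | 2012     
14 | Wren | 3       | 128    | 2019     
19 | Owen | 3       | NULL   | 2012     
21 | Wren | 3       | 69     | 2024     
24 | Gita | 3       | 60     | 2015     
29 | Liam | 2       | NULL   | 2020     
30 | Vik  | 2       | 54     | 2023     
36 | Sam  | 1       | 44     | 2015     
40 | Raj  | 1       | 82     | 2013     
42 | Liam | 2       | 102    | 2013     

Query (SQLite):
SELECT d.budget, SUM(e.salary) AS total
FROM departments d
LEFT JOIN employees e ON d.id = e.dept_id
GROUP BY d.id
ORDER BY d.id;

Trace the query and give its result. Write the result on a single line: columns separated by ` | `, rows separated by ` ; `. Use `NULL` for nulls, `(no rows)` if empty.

LEFT JOIN keeps every departments row; unmatched ones get NULL for employees columns.
Group by departments.id and compute SUM(e.salary). SUM over an all-NULL group is NULL.
  1: ids {36, 40} → SUM(e.salary)=126
  2: ids {1, 4, 29, 30, 42} → SUM(e.salary)=278
  3: ids {3, 9, 12, 14, 19, 21, 24} → SUM(e.salary)=542

876 | 126 ; 222 | 278 ; 879 | 542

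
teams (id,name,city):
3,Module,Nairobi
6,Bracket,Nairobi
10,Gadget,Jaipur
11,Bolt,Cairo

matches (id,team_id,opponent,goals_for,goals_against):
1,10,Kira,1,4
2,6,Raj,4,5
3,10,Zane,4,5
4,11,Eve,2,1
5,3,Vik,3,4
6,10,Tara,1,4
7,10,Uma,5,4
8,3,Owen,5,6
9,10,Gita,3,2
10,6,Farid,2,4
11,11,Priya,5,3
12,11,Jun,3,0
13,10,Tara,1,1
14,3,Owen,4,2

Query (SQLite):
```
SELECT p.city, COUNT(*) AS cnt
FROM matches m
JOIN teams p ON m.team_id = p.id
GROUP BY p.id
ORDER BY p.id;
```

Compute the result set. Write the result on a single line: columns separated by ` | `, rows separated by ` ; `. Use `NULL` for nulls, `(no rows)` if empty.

Join each matches row to its teams via team_id.
Group joined rows by teams.id; compute COUNT(*) per group.
  3: ids {5, 8, 14} → COUNT(*)=3
  6: ids {2, 10} → COUNT(*)=2
  10: ids {1, 3, 6, 7, 9, 13} → COUNT(*)=6
  11: ids {4, 11, 12} → COUNT(*)=3

Nairobi | 3 ; Nairobi | 2 ; Jaipur | 6 ; Cairo | 3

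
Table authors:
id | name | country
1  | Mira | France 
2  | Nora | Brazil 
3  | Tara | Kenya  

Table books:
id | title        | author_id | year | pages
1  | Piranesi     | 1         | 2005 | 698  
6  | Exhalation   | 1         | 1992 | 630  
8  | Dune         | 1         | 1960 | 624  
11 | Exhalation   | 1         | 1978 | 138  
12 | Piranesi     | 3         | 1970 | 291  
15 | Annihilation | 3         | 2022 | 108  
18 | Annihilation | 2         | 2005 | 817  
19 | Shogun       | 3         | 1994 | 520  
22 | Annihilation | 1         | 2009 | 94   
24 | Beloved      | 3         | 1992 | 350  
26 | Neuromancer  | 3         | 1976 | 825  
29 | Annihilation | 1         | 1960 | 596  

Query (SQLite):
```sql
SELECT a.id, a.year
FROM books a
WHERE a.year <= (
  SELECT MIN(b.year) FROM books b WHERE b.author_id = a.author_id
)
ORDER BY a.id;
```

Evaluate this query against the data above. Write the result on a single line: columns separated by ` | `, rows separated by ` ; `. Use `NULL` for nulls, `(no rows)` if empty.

8 | 1960 ; 12 | 1970 ; 18 | 2005 ; 29 | 1960

For each books row a, compute MIN(year) over rows sharing a.author_id.
Keep row a if a.year <= that per-group MIN.
  author_id=1: MIN(year) = 1960
  author_id=2: MIN(year) = 2005
  author_id=3: MIN(year) = 1970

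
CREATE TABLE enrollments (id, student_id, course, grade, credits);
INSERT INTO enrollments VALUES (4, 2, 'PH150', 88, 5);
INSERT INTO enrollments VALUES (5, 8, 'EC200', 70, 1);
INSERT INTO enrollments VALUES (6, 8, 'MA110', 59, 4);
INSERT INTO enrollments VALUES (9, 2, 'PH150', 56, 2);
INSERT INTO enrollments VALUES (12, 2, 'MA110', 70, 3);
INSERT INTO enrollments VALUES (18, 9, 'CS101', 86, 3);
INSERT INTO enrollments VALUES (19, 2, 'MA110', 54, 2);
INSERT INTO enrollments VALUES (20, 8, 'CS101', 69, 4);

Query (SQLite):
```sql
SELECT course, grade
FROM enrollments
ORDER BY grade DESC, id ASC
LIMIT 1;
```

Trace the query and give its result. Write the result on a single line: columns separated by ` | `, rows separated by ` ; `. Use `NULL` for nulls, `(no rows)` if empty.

PH150 | 88

Sort by grade desc, tiebreak id asc: (88, id=4), (86, id=18), (70, id=5), (70, id=12) …. Take first 1.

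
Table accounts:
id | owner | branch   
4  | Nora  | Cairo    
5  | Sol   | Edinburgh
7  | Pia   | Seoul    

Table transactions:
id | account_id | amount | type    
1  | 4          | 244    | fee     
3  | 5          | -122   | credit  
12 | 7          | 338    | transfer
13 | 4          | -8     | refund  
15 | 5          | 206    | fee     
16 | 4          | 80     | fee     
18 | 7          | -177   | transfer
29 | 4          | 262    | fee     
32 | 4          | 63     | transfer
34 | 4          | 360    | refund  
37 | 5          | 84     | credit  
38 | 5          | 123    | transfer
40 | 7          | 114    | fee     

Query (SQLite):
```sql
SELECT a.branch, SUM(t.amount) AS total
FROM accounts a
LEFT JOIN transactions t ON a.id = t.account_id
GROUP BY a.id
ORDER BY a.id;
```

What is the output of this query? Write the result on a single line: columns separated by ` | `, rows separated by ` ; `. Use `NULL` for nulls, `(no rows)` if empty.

Cairo | 1001 ; Edinburgh | 291 ; Seoul | 275

LEFT JOIN keeps every accounts row; unmatched ones get NULL for transactions columns.
Group by accounts.id and compute SUM(t.amount). SUM over an all-NULL group is NULL.
  4: ids {1, 13, 16, 29, 32, 34} → SUM(t.amount)=1001
  5: ids {3, 15, 37, 38} → SUM(t.amount)=291
  7: ids {12, 18, 40} → SUM(t.amount)=275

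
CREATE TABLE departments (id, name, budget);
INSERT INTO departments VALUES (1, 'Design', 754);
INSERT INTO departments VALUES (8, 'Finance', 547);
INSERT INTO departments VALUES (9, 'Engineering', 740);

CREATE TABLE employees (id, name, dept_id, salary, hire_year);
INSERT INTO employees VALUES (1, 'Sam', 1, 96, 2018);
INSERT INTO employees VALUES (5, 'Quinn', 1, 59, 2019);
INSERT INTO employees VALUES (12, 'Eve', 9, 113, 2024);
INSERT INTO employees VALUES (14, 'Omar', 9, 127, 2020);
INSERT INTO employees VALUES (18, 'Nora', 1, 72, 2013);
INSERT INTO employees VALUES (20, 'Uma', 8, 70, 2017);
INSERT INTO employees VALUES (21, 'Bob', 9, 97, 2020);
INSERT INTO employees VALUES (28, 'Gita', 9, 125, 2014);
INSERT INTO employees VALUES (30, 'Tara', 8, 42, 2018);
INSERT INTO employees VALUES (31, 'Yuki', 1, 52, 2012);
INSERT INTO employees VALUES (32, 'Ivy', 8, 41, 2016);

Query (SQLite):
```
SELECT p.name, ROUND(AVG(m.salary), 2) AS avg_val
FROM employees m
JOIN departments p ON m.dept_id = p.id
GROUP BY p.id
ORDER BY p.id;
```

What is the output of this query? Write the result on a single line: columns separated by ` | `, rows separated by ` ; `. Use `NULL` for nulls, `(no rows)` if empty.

Join each employees row to its departments via dept_id.
Group joined rows by departments.id; compute ROUND(AVG(m.salary), 2) per group.
  1: ids {1, 5, 18, 31} → ROUND(AVG(m.salary), 2)=69.75
  8: ids {20, 30, 32} → ROUND(AVG(m.salary), 2)=51
  9: ids {12, 14, 21, 28} → ROUND(AVG(m.salary), 2)=115.5

Design | 69.75 ; Finance | 51 ; Engineering | 115.5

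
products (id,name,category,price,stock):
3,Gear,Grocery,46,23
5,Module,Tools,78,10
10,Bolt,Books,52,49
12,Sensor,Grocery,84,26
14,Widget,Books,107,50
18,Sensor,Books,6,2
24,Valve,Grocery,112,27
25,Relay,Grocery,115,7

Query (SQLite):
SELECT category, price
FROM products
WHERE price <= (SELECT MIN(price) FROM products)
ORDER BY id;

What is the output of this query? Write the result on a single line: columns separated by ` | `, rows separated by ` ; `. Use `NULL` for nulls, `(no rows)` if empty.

Scalar subquery: MIN(price) over all products rows = 6.
Keep rows where price <= that value.

Books | 6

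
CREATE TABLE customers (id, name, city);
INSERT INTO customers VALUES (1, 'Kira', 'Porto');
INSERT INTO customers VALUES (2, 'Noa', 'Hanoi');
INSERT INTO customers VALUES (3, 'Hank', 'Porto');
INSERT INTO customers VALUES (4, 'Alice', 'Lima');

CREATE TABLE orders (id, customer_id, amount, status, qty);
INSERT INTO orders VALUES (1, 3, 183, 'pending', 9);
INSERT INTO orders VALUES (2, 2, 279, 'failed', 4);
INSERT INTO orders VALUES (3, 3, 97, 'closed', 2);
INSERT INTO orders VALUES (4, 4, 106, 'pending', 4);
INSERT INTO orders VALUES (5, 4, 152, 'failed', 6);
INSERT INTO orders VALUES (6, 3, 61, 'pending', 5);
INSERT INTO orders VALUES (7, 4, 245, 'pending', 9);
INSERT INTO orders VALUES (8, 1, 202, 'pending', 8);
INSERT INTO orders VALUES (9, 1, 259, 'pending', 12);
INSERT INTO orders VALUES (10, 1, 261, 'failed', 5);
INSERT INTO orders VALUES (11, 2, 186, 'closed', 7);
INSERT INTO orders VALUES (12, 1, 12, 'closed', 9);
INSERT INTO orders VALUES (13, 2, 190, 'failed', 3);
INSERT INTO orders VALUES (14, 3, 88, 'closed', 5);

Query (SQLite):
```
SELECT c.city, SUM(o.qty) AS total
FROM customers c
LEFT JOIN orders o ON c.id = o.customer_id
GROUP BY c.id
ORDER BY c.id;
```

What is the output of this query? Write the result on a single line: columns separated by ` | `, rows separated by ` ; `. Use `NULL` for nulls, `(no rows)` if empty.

LEFT JOIN keeps every customers row; unmatched ones get NULL for orders columns.
Group by customers.id and compute SUM(o.qty). SUM over an all-NULL group is NULL.
  1: ids {8, 9, 10, 12} → SUM(o.qty)=34
  2: ids {2, 11, 13} → SUM(o.qty)=14
  3: ids {1, 3, 6, 14} → SUM(o.qty)=21
  4: ids {4, 5, 7} → SUM(o.qty)=19

Porto | 34 ; Hanoi | 14 ; Porto | 21 ; Lima | 19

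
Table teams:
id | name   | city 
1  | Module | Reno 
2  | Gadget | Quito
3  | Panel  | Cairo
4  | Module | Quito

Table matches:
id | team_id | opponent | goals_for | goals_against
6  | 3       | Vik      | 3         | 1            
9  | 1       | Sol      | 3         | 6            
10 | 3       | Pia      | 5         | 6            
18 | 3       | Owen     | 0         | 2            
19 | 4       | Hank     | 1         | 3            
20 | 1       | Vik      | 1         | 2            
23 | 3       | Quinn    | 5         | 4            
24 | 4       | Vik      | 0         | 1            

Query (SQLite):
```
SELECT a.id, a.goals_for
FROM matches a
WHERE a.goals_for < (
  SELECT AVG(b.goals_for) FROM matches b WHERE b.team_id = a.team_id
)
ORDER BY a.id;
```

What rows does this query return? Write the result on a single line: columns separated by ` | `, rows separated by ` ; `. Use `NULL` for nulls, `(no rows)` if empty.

6 | 3 ; 18 | 0 ; 20 | 1 ; 24 | 0

For each matches row a, compute AVG(goals_for) over rows sharing a.team_id.
Keep row a if a.goals_for < that per-group AVG.
  team_id=1: AVG(goals_for) = 2.0
  team_id=3: AVG(goals_for) = 3.25
  team_id=4: AVG(goals_for) = 0.5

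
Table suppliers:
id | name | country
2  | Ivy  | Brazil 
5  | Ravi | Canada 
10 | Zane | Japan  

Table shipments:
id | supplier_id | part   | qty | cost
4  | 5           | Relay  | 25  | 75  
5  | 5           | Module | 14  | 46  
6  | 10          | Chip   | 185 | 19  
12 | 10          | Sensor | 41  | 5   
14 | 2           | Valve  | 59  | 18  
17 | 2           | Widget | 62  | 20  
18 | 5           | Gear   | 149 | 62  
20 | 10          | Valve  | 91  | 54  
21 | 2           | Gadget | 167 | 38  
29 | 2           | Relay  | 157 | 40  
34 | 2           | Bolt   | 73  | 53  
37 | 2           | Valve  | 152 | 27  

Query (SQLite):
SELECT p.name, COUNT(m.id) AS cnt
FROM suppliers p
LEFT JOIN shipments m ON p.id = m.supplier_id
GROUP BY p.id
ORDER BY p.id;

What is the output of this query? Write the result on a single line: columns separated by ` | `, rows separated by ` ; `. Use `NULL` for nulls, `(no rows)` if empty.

LEFT JOIN keeps every suppliers row; unmatched ones get NULL for shipments columns.
Group by suppliers.id and compute COUNT(m.id). COUNT(col) of an all-NULL group is 0.
  2: ids {14, 17, 21, 29, 34, 37} → COUNT(m.id)=6
  5: ids {4, 5, 18} → COUNT(m.id)=3
  10: ids {6, 12, 20} → COUNT(m.id)=3

Ivy | 6 ; Ravi | 3 ; Zane | 3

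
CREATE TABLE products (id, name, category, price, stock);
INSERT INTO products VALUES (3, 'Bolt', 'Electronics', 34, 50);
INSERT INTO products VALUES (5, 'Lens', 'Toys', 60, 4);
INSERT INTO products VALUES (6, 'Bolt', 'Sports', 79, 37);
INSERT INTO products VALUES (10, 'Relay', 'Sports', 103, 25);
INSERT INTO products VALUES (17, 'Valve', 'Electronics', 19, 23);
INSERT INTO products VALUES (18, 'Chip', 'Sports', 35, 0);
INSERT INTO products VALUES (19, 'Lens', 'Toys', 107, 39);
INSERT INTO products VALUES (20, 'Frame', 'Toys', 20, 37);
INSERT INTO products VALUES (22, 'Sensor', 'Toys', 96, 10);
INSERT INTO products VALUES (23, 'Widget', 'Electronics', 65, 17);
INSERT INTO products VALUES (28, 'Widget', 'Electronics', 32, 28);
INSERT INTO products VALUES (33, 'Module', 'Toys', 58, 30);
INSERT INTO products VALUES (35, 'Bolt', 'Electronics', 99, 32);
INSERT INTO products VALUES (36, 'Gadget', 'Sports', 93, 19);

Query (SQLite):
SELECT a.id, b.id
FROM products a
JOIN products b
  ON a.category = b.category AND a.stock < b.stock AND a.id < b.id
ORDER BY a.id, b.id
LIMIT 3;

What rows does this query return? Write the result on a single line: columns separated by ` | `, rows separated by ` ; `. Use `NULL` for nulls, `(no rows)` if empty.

Pairs (a,b) with same category, a.stock < b.stock, a.id < b.id.
category groups: Electronics:{3,17,23,28,35} Sports:{6,10,18,36} Toys:{5,19,20,22,33}
Ordered by (a.id, b.id); first 3.

5 | 19 ; 5 | 20 ; 5 | 22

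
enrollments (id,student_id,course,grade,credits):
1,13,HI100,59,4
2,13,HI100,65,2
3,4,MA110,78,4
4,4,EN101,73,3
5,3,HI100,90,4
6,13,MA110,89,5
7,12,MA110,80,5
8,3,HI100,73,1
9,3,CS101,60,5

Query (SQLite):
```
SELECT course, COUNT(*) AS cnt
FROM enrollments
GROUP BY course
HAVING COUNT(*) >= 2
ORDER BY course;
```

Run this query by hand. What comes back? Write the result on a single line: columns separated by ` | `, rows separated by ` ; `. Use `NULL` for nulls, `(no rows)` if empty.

HI100 | 4 ; MA110 | 3

Partition enrollments by course; compute COUNT(*) within each group.
HAVING: keep groups with count ≥ 2.
  CS101: ids {9} → COUNT(*)=1
  EN101: ids {4} → COUNT(*)=1
  HI100: ids {1, 2, 5, 8} → COUNT(*)=4
  MA110: ids {3, 6, 7} → COUNT(*)=3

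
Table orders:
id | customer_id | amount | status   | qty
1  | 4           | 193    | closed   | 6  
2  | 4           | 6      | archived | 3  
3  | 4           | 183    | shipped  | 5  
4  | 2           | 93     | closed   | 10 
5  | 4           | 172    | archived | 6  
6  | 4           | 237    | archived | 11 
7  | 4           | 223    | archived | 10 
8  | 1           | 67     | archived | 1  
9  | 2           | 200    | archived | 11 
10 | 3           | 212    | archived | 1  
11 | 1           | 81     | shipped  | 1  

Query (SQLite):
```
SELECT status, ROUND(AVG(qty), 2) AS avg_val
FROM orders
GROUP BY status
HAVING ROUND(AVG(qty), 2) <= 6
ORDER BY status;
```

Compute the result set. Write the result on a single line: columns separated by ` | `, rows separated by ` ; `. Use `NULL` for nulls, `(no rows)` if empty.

Partition orders by status; compute ROUND(AVG(qty), 2) within each group.
HAVING: keep groups where ROUND(AVG(qty), 2) <= 6.
  archived: ids {2, 5, 6, 7, 8, 9, 10} → ROUND(AVG(qty), 2)=6.14
  closed: ids {1, 4} → ROUND(AVG(qty), 2)=8
  shipped: ids {3, 11} → ROUND(AVG(qty), 2)=3

shipped | 3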